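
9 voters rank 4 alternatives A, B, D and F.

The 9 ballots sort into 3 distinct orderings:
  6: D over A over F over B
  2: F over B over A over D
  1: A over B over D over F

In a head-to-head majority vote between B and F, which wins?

Ballots ranking B above F: 1.
Ballots ranking F above B: 9 − 1 = 8.
F wins the head-to-head 8–1.

F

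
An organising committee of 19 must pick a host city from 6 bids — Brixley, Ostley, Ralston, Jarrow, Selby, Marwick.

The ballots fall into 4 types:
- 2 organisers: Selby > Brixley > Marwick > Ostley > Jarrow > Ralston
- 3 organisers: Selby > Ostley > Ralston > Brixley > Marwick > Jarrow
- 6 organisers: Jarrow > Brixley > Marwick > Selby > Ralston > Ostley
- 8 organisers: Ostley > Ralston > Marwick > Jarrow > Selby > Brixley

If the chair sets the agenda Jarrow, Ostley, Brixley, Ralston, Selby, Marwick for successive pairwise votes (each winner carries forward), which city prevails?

Marwick

Round 1: Jarrow vs Ostley — 6–13, Ostley advances.
Round 2: Ostley vs Brixley — 11–8, Ostley advances.
Round 3: Ostley vs Ralston — 13–6, Ostley advances.
Round 4: Ostley vs Selby — 8–11, Selby advances.
Round 5: Selby vs Marwick — 5–14, Marwick advances.
The agenda winner is Marwick.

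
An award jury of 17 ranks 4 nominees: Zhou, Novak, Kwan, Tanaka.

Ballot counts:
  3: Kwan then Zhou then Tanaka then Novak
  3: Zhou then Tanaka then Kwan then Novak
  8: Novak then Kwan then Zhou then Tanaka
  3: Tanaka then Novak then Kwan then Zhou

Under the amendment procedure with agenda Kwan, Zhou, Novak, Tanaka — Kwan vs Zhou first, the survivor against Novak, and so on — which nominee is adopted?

Tanaka

Round 1: Kwan vs Zhou — 14–3, Kwan advances.
Round 2: Kwan vs Novak — 6–11, Novak advances.
Round 3: Novak vs Tanaka — 8–9, Tanaka advances.
The agenda winner is Tanaka.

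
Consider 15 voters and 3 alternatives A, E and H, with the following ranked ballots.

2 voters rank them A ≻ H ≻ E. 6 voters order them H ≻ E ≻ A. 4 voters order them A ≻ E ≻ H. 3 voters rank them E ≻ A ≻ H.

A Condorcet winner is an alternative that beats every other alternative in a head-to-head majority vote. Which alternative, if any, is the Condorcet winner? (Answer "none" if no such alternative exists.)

none

Check each pair by majority over 15 ballots:
A vs E: E wins 9–6.
A vs H: A, 9–6.
E vs H: H wins 8–7.
Every alternative loses at least once (A loses to E; E loses to H; H loses to A). The majority relation contains the cycle A → H → E → A, so there is no Condorcet winner.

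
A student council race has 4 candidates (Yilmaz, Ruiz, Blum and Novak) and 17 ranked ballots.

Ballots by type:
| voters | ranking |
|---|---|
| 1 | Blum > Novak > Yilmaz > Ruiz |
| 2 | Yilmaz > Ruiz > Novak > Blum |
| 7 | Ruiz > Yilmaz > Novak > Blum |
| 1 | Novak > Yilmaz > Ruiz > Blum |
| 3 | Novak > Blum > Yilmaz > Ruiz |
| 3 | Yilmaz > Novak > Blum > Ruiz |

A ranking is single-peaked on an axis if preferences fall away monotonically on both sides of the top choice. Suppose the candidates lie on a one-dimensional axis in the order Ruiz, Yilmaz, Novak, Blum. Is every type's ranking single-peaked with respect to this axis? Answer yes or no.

yes

Axis positions: Ruiz=1, Yilmaz=2, Novak=3, Blum=4.
Type 1 (peak Blum at position 4): ranking walks positions 4-3-2-1, expanding outward from the peak — single-peaked.
Type 2 (peak Yilmaz at position 2): ranking walks positions 2-1-3-4, expanding outward from the peak — single-peaked.
Type 3 (peak Ruiz at position 1): ranking walks positions 1-2-3-4, expanding outward from the peak — single-peaked.
Type 4 (peak Novak at position 3): ranking walks positions 3-2-1-4, expanding outward from the peak — single-peaked.
Type 5 (peak Novak at position 3): ranking walks positions 3-4-2-1, expanding outward from the peak — single-peaked.
Type 6 (peak Yilmaz at position 2): ranking walks positions 2-3-4-1, expanding outward from the peak — single-peaked.
Every ranking is single-peaked on this axis.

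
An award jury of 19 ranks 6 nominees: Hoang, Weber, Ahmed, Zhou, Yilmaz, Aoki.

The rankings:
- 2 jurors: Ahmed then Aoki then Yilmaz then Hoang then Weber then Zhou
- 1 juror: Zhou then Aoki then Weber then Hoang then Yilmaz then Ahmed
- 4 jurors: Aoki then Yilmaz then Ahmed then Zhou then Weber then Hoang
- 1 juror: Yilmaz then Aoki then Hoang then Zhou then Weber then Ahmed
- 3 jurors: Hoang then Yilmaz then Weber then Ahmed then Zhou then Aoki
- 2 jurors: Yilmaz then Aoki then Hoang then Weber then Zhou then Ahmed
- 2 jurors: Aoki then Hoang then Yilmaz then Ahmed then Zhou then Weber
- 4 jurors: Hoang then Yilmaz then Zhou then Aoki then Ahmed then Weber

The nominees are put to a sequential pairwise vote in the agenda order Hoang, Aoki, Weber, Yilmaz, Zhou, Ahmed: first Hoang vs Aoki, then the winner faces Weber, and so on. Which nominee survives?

Yilmaz

Round 1: Hoang vs Aoki — 7–12, Aoki advances.
Round 2: Aoki vs Weber — 16–3, Aoki advances.
Round 3: Aoki vs Yilmaz — 9–10, Yilmaz advances.
Round 4: Yilmaz vs Zhou — 18–1, Yilmaz advances.
Round 5: Yilmaz vs Ahmed — 17–2, Yilmaz advances.
The agenda winner is Yilmaz.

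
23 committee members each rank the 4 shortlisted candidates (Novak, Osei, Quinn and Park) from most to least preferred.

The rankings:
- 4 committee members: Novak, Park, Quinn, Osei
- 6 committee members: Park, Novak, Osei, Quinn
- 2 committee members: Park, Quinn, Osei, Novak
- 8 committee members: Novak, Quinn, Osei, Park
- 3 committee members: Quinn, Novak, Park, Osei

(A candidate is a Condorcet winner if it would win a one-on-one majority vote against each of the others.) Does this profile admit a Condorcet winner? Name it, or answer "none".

Novak

Pairwise majorities:
Novak vs Osei: Novak wins 21–2.
Novak–Quinn: Novak 18–5.
Novak vs Park: Novak, 15–8.
Osei vs Quinn: Quinn wins 17–6.
Osei–Park: Park 15–8.
Quinn–Park: Park 12–11.
Novak beats each of Osei, Quinn, Park — Novak is the Condorcet winner.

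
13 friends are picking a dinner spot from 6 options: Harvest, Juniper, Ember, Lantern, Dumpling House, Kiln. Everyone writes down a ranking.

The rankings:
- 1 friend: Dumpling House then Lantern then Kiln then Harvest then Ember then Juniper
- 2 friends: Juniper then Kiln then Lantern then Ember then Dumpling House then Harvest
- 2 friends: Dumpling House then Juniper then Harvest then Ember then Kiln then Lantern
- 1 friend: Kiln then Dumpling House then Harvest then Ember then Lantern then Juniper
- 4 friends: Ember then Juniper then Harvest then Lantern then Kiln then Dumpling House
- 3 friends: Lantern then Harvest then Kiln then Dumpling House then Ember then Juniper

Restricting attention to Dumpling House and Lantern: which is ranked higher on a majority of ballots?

Ballots ranking Dumpling House above Lantern: 1 + 2 + 1 = 4.
Ballots ranking Lantern above Dumpling House: 13 − 4 = 9.
Lantern wins the head-to-head 9–4.

Lantern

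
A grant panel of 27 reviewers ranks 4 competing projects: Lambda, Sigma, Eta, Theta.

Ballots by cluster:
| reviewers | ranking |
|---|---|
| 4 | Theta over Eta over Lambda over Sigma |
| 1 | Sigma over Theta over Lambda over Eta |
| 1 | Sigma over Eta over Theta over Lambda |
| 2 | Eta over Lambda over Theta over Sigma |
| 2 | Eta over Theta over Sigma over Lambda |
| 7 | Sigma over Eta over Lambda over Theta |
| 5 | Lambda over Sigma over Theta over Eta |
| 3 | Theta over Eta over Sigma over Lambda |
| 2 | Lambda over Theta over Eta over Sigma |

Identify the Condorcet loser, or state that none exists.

Head-to-head results (27 reviewers):
Lambda vs Sigma: Lambda preferred on 4+2+5+2 = 13 ballots; Sigma wins 14–13.
Lambda vs Eta: 8 to 19, Eta.
Lambda vs Theta: Lambda wins 16–11.
Sigma vs Eta: Sigma is ranked higher on 1+1+7+5 = 14 ballots, Eta on 13. Sigma wins 14–13.
Sigma–Theta: Sigma 14–13.
Eta vs Theta: 12 to 15, Theta.
Each project has at least one pairwise win (Lambda beats Theta; Sigma beats Lambda; Eta beats Lambda; Theta beats Eta) — no Condorcet loser.

none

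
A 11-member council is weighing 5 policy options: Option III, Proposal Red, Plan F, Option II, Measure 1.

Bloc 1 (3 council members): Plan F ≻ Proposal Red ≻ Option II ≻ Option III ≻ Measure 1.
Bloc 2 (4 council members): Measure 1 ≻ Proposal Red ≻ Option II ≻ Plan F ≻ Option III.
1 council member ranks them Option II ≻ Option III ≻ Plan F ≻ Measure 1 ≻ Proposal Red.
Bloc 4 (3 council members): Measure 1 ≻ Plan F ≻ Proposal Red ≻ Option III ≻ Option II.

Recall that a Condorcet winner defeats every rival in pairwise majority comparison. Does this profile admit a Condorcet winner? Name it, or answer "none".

Pairwise majorities:
Option III vs Proposal Red: 1 to 10, Proposal Red.
Option III vs Plan F: 1 for Option III, 10 for Plan F — Plan F by 10–1.
Option III vs Option II: Option III preferred on 3 ballots; Option II wins 8–3.
Option III vs Measure 1: Option III is ranked higher on 3+1 = 4 ballots, Measure 1 on 7. Measure 1 wins 7–4.
Proposal Red vs Plan F: 4 to 7, Plan F.
Proposal Red vs Option II: 3+4+3 = 10 for Proposal Red, 1 for Option II — Proposal Red by 10–1.
Proposal Red vs Measure 1: Proposal Red preferred on 3 ballots; Measure 1 wins 8–3.
Plan F vs Option II: 6 to 5, Plan F.
Plan F vs Measure 1: Plan F is ranked higher on 3+1 = 4 ballots, Measure 1 on 7. Measure 1 wins 7–4.
Option II vs Measure 1: 3+1 = 4 for Option II, 7 for Measure 1 — Measure 1 by 7–4.
Measure 1 defeats every rival head-to-head and is the Condorcet winner.

Measure 1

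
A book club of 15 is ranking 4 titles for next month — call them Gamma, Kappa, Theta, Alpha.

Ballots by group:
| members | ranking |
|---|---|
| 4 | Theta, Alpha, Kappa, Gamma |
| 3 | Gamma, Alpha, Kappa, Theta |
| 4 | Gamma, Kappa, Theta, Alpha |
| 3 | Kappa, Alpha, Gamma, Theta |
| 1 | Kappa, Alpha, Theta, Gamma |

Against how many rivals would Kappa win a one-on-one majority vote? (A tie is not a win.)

3

Kappa against each rival (15 members):
Kappa vs Gamma: Kappa wins 8–7.
Kappa vs Theta: 3+4+3+1 = 11 for Kappa, 4 for Theta — Kappa by 11–4.
Kappa vs Alpha: 4+3+1 = 8 for Kappa, 7 for Alpha — Kappa by 8–7.
Kappa beats Gamma, Theta, Alpha — 3 pairwise wins.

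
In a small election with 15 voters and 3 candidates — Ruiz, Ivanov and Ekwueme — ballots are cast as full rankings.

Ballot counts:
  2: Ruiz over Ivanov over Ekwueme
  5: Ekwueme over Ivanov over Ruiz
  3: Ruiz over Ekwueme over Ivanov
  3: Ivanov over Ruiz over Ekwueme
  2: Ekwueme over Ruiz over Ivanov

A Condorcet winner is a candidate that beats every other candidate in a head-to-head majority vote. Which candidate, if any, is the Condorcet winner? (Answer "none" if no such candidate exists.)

Head-to-head results (15 voters):
Ruiz vs Ivanov: Ruiz is ranked higher on 2+3+2 = 7 ballots, Ivanov on 8. Ivanov wins 8–7.
Ruiz vs Ekwueme: Ruiz preferred on 2+3+3 = 8 ballots; Ruiz wins 8–7.
Ivanov vs Ekwueme: Ivanov preferred on 2+3 = 5 ballots; Ekwueme wins 10–5.
No candidate is unbeaten: Ruiz loses to Ivanov; Ivanov loses to Ekwueme; Ekwueme loses to Ruiz. In particular Ruiz beats Ekwueme beats Ivanov beats Ruiz is a majority cycle — no Condorcet winner exists.

none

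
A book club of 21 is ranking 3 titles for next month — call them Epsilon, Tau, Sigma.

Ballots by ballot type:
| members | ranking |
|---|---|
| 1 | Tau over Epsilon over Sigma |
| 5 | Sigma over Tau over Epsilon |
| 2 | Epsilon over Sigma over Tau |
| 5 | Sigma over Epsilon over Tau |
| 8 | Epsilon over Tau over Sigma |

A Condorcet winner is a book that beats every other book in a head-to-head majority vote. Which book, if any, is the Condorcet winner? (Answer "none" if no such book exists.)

Check each pair by majority over 21 ballots:
Epsilon vs Tau: Epsilon, 15–6.
Epsilon vs Sigma: Epsilon wins 11–10.
Tau vs Sigma: Sigma wins 12–9.
Only Epsilon has no losses; Epsilon is the Condorcet winner.

Epsilon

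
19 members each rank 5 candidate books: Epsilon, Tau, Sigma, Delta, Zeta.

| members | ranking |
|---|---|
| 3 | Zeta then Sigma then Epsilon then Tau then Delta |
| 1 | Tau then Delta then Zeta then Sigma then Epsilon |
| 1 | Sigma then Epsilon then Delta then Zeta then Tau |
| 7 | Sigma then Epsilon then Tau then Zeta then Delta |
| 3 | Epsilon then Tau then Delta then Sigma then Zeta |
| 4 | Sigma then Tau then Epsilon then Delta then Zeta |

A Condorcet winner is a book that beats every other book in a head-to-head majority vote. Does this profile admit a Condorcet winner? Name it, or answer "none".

Sigma

Head-to-head results (19 members):
Epsilon vs Tau: Epsilon is ranked higher on 3+1+7+3 = 14 ballots, Tau on 5. Epsilon wins 14–5.
Epsilon vs Sigma: Epsilon preferred on 3 ballots; Sigma wins 16–3.
Epsilon vs Delta: Epsilon wins 18–1.
Epsilon vs Zeta: Epsilon wins 15–4.
Tau vs Sigma: Sigma wins 15–4.
Tau vs Delta: 3+1+7+3+4 = 18 for Tau, 1 for Delta — Tau by 18–1.
Tau vs Zeta: 1+7+3+4 = 15 for Tau, 4 for Zeta — Tau by 15–4.
Sigma–Delta: Sigma 15–4.
Sigma vs Zeta: Sigma is ranked higher on 1+7+3+4 = 15 ballots, Zeta on 4. Sigma wins 15–4.
Delta vs Zeta: 9 to 10, Zeta.
Sigma beats each of Epsilon, Tau, Delta, Zeta — Sigma is the Condorcet winner.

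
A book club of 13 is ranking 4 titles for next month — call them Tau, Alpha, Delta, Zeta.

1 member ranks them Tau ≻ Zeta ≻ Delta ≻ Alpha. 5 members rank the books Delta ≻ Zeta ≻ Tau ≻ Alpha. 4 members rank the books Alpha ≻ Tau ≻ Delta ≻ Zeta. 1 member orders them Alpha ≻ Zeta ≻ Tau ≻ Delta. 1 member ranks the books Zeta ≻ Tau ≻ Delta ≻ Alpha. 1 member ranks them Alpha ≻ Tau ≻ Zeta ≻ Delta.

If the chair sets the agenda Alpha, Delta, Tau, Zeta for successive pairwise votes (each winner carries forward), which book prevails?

Round 1: Alpha vs Delta — 6–7, Delta advances.
Round 2: Delta vs Tau — 5–8, Tau advances.
Round 3: Tau vs Zeta — 6–7, Zeta advances.
The agenda winner is Zeta.

Zeta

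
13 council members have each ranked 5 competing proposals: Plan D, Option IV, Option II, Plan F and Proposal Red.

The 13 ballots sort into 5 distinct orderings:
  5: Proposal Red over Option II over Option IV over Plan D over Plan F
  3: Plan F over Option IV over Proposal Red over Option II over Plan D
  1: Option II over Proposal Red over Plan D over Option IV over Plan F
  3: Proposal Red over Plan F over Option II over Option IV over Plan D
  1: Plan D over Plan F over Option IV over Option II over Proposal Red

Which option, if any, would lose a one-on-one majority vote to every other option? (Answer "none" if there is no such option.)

Pairwise majorities:
Plan D vs Option IV: Option IV, 11–2.
Plan D vs Option II: Option II, 12–1.
Plan D vs Plan F: 7 to 6, Plan D.
Plan D vs Proposal Red: Proposal Red wins 12–1.
Option IV vs Option II: Option IV is ranked higher on 3+1 = 4 ballots, Option II on 9. Option II wins 9–4.
Option IV vs Plan F: Option IV preferred on 5+1 = 6 ballots; Plan F wins 7–6.
Option IV vs Proposal Red: 3+1 = 4 for Option IV, 9 for Proposal Red — Proposal Red by 9–4.
Option II vs Plan F: Option II preferred on 5+1 = 6 ballots; Plan F wins 7–6.
Option II vs Proposal Red: Proposal Red, 11–2.
Plan F vs Proposal Red: Proposal Red, 9–4.
Each option has at least one pairwise win (Plan D beats Plan F; Option IV beats Plan D; Option II beats Plan D; Plan F beats Option IV; Proposal Red beats Plan D) — no Condorcet loser.

none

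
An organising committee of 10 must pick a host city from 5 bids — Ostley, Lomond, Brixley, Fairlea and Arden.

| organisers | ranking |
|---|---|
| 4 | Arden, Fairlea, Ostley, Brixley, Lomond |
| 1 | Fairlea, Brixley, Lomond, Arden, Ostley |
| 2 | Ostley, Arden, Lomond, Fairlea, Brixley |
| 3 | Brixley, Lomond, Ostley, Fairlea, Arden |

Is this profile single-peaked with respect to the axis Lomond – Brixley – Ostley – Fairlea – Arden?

Axis positions: Lomond=1, Brixley=2, Ostley=3, Fairlea=4, Arden=5.
Faction 1 (peak Arden at position 5): ranking walks positions 5-4-3-2-1, expanding outward from the peak — single-peaked.
Faction 2: ranking walks positions 4-2-1-5-3; Brixley is ranked above Ostley even though Ostley lies between Brixley and the peak Fairlea on the axis — preferences dip and rise again. Not single-peaked.
Faction 3: ranking walks positions 3-5-1-4-2; Arden is ranked above Fairlea even though Fairlea lies between Arden and the peak Ostley on the axis — preferences dip and rise again. Not single-peaked.
Faction 4 (peak Brixley at position 2): ranking walks positions 2-1-3-4-5, expanding outward from the peak — single-peaked.
Faction 2 violates single-peakedness, so the profile is not single-peaked on this axis.

no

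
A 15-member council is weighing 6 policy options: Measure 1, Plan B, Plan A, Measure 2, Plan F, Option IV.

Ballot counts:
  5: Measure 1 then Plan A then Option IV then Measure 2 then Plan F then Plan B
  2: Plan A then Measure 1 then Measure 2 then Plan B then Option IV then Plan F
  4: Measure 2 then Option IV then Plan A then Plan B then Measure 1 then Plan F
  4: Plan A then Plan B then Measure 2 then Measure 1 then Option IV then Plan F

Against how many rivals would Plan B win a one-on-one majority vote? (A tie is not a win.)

Plan B against each rival (15 council members):
Plan B vs Measure 1: Plan B preferred on 4+4 = 8 ballots; Plan B wins 8–7.
Plan B vs Plan A: Plan B is ranked higher on 0 ballots, Plan A on 15. Plan A wins 15–0.
Plan B vs Measure 2: Plan B is ranked higher on 4 ballots, Measure 2 on 11. Measure 2 wins 11–4.
Plan B vs Plan F: Plan B wins 10–5.
Plan B vs Option IV: Option IV wins 9–6.
Plan B beats Measure 1, Plan F; loses to Plan A, Measure 2, Option IV — 2 pairwise wins.

2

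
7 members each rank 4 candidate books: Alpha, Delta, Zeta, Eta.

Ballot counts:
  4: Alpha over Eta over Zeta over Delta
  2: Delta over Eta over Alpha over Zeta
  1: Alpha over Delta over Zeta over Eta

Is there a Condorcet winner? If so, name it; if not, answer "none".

Alpha

Check each pair by majority over 7 ballots:
Alpha vs Delta: Alpha wins 5–2.
Alpha vs Zeta: 4+2+1 = 7 for Alpha, 0 for Zeta — Alpha by 7–0.
Alpha vs Eta: Alpha, 5–2.
Delta–Zeta: Zeta 4–3.
Delta–Eta: Eta 4–3.
Zeta vs Eta: Eta wins 6–1.
Alpha wins every pairwise contest, so Alpha is the Condorcet winner.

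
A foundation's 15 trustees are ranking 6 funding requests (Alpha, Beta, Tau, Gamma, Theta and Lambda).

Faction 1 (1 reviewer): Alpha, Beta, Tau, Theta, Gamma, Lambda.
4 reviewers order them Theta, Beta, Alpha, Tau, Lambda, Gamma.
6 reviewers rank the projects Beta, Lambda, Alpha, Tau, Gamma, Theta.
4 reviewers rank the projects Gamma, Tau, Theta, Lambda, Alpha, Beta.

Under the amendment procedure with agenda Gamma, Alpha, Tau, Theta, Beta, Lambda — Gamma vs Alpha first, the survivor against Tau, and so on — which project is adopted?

Round 1: Gamma vs Alpha — 4–11, Alpha advances.
Round 2: Alpha vs Tau — 11–4, Alpha advances.
Round 3: Alpha vs Theta — 7–8, Theta advances.
Round 4: Theta vs Beta — 8–7, Theta advances.
Round 5: Theta vs Lambda — 9–6, Theta advances.
Theta survives the agenda.

Theta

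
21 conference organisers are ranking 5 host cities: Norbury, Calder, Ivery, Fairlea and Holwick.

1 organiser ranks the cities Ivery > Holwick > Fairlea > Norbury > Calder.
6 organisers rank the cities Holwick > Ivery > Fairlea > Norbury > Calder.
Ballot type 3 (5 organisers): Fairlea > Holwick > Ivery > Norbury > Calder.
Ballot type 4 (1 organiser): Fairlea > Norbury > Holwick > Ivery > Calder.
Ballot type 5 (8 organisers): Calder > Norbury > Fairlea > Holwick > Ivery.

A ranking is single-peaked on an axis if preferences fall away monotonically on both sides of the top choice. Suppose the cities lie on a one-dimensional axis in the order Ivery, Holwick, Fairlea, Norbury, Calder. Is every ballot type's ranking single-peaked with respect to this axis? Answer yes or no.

yes

Axis positions: Ivery=1, Holwick=2, Fairlea=3, Norbury=4, Calder=5.
Ballot type 1 (peak Ivery at position 1): ranking walks positions 1-2-3-4-5, expanding outward from the peak — single-peaked.
Ballot type 2 (peak Holwick at position 2): ranking walks positions 2-1-3-4-5, expanding outward from the peak — single-peaked.
Ballot type 3 (peak Fairlea at position 3): ranking walks positions 3-2-1-4-5, expanding outward from the peak — single-peaked.
Ballot type 4 (peak Fairlea at position 3): ranking walks positions 3-4-2-1-5, expanding outward from the peak — single-peaked.
Ballot type 5 (peak Calder at position 5): ranking walks positions 5-4-3-2-1, expanding outward from the peak — single-peaked.
Every ranking is single-peaked on this axis.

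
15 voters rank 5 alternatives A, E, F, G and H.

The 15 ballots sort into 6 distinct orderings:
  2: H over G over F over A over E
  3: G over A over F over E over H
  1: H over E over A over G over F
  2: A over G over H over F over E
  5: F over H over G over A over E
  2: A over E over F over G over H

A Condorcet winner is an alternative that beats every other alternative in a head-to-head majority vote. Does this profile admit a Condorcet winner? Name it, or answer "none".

none

Check each pair by majority over 15 ballots:
A vs E: A, 14–1.
A vs F: A wins 8–7.
A–G: G 10–5.
A–H: H 8–7.
E vs F: F, 12–3.
E vs G: G wins 12–3.
E–H: H 10–5.
F vs G: G wins 8–7.
F vs H: F wins 10–5.
G vs H: H, 8–7.
No alternative is unbeaten: A loses to G; E loses to A; F loses to A; G loses to H; H loses to F. In particular A → F → H → A is a majority cycle — no Condorcet winner exists.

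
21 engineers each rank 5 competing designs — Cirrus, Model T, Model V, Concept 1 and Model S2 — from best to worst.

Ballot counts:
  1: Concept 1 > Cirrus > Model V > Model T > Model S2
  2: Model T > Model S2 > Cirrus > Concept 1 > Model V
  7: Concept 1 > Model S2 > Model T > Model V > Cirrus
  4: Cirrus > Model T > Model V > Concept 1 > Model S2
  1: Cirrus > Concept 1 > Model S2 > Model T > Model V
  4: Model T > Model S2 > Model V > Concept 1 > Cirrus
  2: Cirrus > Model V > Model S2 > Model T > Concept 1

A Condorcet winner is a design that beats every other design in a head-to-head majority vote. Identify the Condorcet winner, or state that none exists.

Model T

Head-to-head results (21 engineers):
Cirrus vs Model T: Cirrus preferred on 1+4+1+2 = 8 ballots; Model T wins 13–8.
Cirrus vs Model V: 1+2+4+1+2 = 10 for Cirrus, 11 for Model V — Model V by 11–10.
Cirrus vs Concept 1: Cirrus is ranked higher on 2+4+1+2 = 9 ballots, Concept 1 on 12. Concept 1 wins 12–9.
Cirrus vs Model S2: 8 to 13, Model S2.
Model T vs Model V: Model T preferred on 2+7+4+1+4 = 18 ballots; Model T wins 18–3.
Model T vs Concept 1: 12 to 9, Model T.
Model T vs Model S2: Model T preferred on 1+2+4+4 = 11 ballots; Model T wins 11–10.
Model V vs Concept 1: Model V is ranked higher on 4+4+2 = 10 ballots, Concept 1 on 11. Concept 1 wins 11–10.
Model V vs Model S2: 7 to 14, Model S2.
Concept 1 vs Model S2: 1+7+4+1 = 13 for Concept 1, 8 for Model S2 — Concept 1 by 13–8.
Only Model T has no losses; Model T is the Condorcet winner.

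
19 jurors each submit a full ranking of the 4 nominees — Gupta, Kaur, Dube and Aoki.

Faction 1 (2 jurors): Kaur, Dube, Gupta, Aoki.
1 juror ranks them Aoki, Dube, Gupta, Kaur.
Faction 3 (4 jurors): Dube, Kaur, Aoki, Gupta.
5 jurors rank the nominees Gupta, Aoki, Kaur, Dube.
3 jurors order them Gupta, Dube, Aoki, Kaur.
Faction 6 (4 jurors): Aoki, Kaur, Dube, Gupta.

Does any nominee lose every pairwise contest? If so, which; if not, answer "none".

Head-to-head results (19 jurors):
Gupta vs Kaur: Gupta is ranked higher on 1+5+3 = 9 ballots, Kaur on 10. Kaur wins 10–9.
Gupta vs Dube: Dube wins 11–8.
Gupta vs Aoki: 10 to 9, Gupta.
Kaur vs Dube: Kaur is ranked higher on 2+5+4 = 11 ballots, Dube on 8. Kaur wins 11–8.
Kaur vs Aoki: Kaur is ranked higher on 2+4 = 6 ballots, Aoki on 13. Aoki wins 13–6.
Dube vs Aoki: 2+4+3 = 9 for Dube, 10 for Aoki — Aoki by 10–9.
Every nominee wins at least one matchup (Gupta beats Aoki; Kaur beats Gupta; Dube beats Gupta; Aoki beats Kaur), so there is no Condorcet loser.

none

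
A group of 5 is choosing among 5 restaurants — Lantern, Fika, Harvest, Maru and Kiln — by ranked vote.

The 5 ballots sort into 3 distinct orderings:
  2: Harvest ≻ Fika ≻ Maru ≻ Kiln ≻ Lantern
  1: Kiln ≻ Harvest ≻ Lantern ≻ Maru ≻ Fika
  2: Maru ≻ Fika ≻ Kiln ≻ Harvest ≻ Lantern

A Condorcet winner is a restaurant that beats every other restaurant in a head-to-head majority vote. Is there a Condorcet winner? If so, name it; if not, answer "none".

Head-to-head results (5 friends):
Lantern vs Fika: Fika wins 4–1.
Lantern vs Harvest: Harvest, 5–0.
Lantern vs Maru: Maru, 4–1.
Lantern–Kiln: Kiln 5–0.
Fika vs Harvest: Harvest wins 3–2.
Fika vs Maru: Maru wins 3–2.
Fika–Kiln: Fika 4–1.
Harvest vs Maru: Harvest, 3–2.
Harvest vs Kiln: Kiln, 3–2.
Maru vs Kiln: Maru wins 4–1.
No restaurant is unbeaten: Lantern loses to Fika; Fika loses to Harvest; Harvest loses to Kiln; Maru loses to Harvest; Kiln loses to Fika. In particular Fika → Kiln → Harvest → Fika is a majority cycle — no Condorcet winner exists.

none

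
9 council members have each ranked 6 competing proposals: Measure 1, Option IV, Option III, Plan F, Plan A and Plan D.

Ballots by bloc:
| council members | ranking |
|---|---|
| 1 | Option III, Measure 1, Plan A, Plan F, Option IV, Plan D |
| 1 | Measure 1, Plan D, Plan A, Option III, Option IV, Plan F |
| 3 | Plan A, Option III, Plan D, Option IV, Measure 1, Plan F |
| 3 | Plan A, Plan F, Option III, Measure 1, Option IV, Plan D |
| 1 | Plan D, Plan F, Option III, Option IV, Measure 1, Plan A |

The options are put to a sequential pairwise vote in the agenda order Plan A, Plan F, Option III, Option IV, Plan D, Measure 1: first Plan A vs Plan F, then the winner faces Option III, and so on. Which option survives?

Round 1: Plan A vs Plan F — 8–1, Plan A advances.
Round 2: Plan A vs Option III — 7–2, Plan A advances.
Round 3: Plan A vs Option IV — 8–1, Plan A advances.
Round 4: Plan A vs Plan D — 7–2, Plan A advances.
Round 5: Plan A vs Measure 1 — 6–3, Plan A advances.
The agenda winner is Plan A.

Plan A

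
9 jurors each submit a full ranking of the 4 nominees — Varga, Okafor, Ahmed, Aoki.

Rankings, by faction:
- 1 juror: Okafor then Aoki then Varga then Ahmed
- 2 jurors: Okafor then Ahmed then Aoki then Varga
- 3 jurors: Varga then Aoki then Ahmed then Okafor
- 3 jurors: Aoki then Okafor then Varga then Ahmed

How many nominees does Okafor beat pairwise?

Okafor against each rival (9 jurors):
Okafor vs Varga: Okafor is ranked higher on 1+2+3 = 6 ballots, Varga on 3. Okafor wins 6–3.
Okafor vs Ahmed: Okafor wins 6–3.
Okafor vs Aoki: Aoki wins 6–3.
Okafor beats Varga, Ahmed; loses to Aoki — 2 pairwise wins.

2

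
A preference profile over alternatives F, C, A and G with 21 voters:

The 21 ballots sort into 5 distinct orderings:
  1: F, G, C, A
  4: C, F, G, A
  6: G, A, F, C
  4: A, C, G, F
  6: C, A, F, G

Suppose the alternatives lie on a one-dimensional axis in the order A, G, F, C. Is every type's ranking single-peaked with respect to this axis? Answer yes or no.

no

Axis positions: A=1, G=2, F=3, C=4.
Type 1 (peak F at position 3): ranking walks positions 3-2-4-1, expanding outward from the peak — single-peaked.
Type 2 (peak C at position 4): ranking walks positions 4-3-2-1, expanding outward from the peak — single-peaked.
Type 3 (peak G at position 2): ranking walks positions 2-1-3-4, expanding outward from the peak — single-peaked.
Type 4: ranking walks positions 1-4-2-3; C is ranked above G even though G lies between C and the peak A on the axis — preferences dip and rise again. Not single-peaked.
Type 5: ranking walks positions 4-1-3-2; A is ranked above F even though F lies between A and the peak C on the axis — preferences dip and rise again. Not single-peaked.
Type 4 violates single-peakedness, so the profile is not single-peaked on this axis.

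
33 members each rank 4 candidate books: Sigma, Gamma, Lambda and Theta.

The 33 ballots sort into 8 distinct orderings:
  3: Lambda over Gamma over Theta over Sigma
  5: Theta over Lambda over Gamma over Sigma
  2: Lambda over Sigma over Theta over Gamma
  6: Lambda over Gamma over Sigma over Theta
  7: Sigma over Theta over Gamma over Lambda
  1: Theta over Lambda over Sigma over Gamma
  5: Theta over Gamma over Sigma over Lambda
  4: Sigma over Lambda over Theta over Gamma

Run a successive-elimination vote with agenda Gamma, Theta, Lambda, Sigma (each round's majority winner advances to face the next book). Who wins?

Round 1: Gamma vs Theta — 9–24, Theta advances.
Round 2: Theta vs Lambda — 18–15, Theta advances.
Round 3: Theta vs Sigma — 14–19, Sigma advances.
The agenda winner is Sigma.

Sigma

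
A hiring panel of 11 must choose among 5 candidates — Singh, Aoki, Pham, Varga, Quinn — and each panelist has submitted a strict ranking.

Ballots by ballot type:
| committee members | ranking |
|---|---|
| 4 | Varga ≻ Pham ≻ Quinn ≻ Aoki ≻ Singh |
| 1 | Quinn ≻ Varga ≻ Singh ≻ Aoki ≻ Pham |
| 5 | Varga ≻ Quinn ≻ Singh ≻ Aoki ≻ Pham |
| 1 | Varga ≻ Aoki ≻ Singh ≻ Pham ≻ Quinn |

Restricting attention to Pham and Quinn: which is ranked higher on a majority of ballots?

Quinn

Ballots ranking Pham above Quinn: 4 + 1 = 5.
Ballots ranking Quinn above Pham: 11 − 5 = 6.
Quinn wins the head-to-head 6–5.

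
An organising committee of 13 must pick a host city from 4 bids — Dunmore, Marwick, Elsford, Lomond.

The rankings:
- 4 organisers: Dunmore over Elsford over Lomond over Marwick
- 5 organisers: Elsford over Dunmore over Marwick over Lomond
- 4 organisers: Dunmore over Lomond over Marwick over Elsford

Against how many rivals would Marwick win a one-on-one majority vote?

0

Marwick against each rival (13 organisers):
Marwick vs Dunmore: Marwick is ranked higher on 0 ballots, Dunmore on 13. Dunmore wins 13–0.
Marwick vs Elsford: Elsford wins 9–4.
Marwick vs Lomond: Marwick preferred on 5 ballots; Lomond wins 8–5.
Marwick beats no one; loses to Dunmore, Elsford, Lomond — 0 pairwise wins.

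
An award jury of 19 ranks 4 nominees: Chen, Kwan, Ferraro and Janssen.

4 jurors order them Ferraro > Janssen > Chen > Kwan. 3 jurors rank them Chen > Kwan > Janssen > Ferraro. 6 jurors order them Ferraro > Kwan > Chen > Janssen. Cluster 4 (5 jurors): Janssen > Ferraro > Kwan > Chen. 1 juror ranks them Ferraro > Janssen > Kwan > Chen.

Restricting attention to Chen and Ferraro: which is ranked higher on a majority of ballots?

Ferraro

Ballots ranking Chen above Ferraro: 3.
Ballots ranking Ferraro above Chen: 19 − 3 = 16.
Ferraro wins the head-to-head 16–3.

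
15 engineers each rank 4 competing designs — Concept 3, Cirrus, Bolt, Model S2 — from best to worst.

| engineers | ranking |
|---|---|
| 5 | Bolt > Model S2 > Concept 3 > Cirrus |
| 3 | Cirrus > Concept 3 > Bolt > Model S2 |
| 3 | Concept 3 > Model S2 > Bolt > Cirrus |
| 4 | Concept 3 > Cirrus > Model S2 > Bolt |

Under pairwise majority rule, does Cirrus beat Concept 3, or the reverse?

Ballots ranking Cirrus above Concept 3: 3.
Ballots ranking Concept 3 above Cirrus: 15 − 3 = 12.
Concept 3 wins the head-to-head 12–3.

Concept 3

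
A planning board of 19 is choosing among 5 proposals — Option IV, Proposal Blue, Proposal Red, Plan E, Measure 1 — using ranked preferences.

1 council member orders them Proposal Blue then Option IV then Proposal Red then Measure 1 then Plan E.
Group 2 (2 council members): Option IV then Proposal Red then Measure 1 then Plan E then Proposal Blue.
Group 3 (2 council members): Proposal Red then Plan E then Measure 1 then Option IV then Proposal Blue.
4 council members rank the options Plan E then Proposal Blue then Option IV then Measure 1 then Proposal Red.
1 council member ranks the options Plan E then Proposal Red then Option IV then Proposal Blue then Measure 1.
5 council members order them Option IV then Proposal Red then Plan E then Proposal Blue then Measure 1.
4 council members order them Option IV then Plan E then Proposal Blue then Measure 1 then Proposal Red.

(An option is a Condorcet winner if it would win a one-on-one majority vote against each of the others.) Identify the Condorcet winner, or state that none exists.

Head-to-head results (19 council members):
Option IV–Proposal Blue: Option IV 14–5.
Option IV vs Proposal Red: Option IV preferred on 1+2+4+5+4 = 16 ballots; Option IV wins 16–3.
Option IV vs Plan E: Option IV wins 12–7.
Option IV–Measure 1: Option IV 17–2.
Proposal Blue vs Proposal Red: Proposal Blue preferred on 1+4+4 = 9 ballots; Proposal Red wins 10–9.
Proposal Blue vs Plan E: Proposal Blue preferred on 1 ballot; Plan E wins 18–1.
Proposal Blue vs Measure 1: Proposal Blue wins 15–4.
Proposal Red vs Plan E: Proposal Red, 10–9.
Proposal Red vs Measure 1: Proposal Red is ranked higher on 1+2+2+1+5 = 11 ballots, Measure 1 on 8. Proposal Red wins 11–8.
Plan E–Measure 1: Plan E 16–3.
Option IV defeats every rival head-to-head and is the Condorcet winner.

Option IV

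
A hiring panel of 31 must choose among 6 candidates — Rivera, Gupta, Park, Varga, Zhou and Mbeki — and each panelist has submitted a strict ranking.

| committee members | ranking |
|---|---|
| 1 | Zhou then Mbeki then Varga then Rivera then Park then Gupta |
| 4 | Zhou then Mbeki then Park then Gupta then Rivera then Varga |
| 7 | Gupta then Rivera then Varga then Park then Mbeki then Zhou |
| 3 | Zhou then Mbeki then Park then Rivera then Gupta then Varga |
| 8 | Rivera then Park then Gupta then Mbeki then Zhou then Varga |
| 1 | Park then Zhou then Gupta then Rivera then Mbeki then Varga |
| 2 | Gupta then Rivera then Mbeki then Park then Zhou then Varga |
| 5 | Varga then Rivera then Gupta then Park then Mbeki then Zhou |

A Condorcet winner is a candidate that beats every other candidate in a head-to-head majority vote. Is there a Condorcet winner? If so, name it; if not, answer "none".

Rivera

Pairwise majorities:
Rivera vs Gupta: 1+3+8+5 = 17 for Rivera, 14 for Gupta — Rivera by 17–14.
Rivera vs Park: 1+7+8+2+5 = 23 for Rivera, 8 for Park — Rivera by 23–8.
Rivera–Varga: Rivera 25–6.
Rivera vs Zhou: Rivera, 22–9.
Rivera vs Mbeki: Rivera is ranked higher on 7+8+1+2+5 = 23 ballots, Mbeki on 8. Rivera wins 23–8.
Gupta vs Park: 7+2+5 = 14 for Gupta, 17 for Park — Park by 17–14.
Gupta vs Varga: Gupta wins 25–6.
Gupta vs Zhou: Gupta wins 22–9.
Gupta vs Mbeki: Gupta is ranked higher on 7+8+1+2+5 = 23 ballots, Mbeki on 8. Gupta wins 23–8.
Park vs Varga: Park is ranked higher on 4+3+8+1+2 = 18 ballots, Varga on 13. Park wins 18–13.
Park vs Zhou: Park, 23–8.
Park vs Mbeki: Park wins 21–10.
Varga vs Zhou: Zhou, 19–12.
Varga vs Mbeki: Mbeki, 19–12.
Zhou vs Mbeki: Mbeki wins 22–9.
Rivera wins every pairwise contest, so Rivera is the Condorcet winner.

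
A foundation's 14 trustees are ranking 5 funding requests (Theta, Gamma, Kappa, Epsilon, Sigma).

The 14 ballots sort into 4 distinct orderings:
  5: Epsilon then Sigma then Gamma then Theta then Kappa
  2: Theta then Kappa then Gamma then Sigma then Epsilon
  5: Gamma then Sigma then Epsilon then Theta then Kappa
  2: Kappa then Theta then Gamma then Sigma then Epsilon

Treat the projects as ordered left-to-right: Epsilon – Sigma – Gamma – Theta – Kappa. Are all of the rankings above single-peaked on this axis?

yes

Axis positions: Epsilon=1, Sigma=2, Gamma=3, Theta=4, Kappa=5.
Cluster 1 (peak Epsilon at position 1): ranking walks positions 1-2-3-4-5, expanding outward from the peak — single-peaked.
Cluster 2 (peak Theta at position 4): ranking walks positions 4-5-3-2-1, expanding outward from the peak — single-peaked.
Cluster 3 (peak Gamma at position 3): ranking walks positions 3-2-1-4-5, expanding outward from the peak — single-peaked.
Cluster 4 (peak Kappa at position 5): ranking walks positions 5-4-3-2-1, expanding outward from the peak — single-peaked.
Every ranking is single-peaked on this axis.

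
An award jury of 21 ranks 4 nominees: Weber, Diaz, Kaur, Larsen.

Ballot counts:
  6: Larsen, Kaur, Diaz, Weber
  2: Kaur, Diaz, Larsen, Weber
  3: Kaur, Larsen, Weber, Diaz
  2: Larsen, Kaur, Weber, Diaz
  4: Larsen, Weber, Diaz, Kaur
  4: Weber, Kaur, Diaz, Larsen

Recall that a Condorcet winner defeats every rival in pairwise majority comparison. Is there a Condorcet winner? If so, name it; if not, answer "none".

Check each pair by majority over 21 ballots:
Weber vs Diaz: Weber preferred on 3+2+4+4 = 13 ballots; Weber wins 13–8.
Weber vs Kaur: 8 to 13, Kaur.
Weber vs Larsen: 4 for Weber, 17 for Larsen — Larsen by 17–4.
Diaz vs Kaur: 4 to 17, Kaur.
Diaz vs Larsen: Diaz preferred on 2+4 = 6 ballots; Larsen wins 15–6.
Kaur vs Larsen: 9 to 12, Larsen.
Only Larsen has no losses; Larsen is the Condorcet winner.

Larsen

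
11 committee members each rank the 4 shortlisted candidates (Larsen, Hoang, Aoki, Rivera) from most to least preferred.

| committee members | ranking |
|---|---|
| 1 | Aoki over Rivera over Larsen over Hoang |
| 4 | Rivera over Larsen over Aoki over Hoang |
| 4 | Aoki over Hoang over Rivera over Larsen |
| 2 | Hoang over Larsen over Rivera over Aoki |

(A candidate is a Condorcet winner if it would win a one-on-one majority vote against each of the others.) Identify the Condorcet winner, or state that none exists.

Pairwise majorities:
Larsen vs Hoang: 1+4 = 5 for Larsen, 6 for Hoang — Hoang by 6–5.
Larsen vs Aoki: Larsen preferred on 4+2 = 6 ballots; Larsen wins 6–5.
Larsen vs Rivera: Rivera, 9–2.
Hoang vs Aoki: Aoki wins 9–2.
Hoang–Rivera: Hoang 6–5.
Aoki vs Rivera: 1+4 = 5 for Aoki, 6 for Rivera — Rivera by 6–5.
Every candidate loses at least once (Larsen loses to Hoang; Hoang loses to Aoki; Aoki loses to Larsen; Rivera loses to Hoang). The majority relation contains the cycle Larsen → Aoki → Hoang → Larsen, so there is no Condorcet winner.

none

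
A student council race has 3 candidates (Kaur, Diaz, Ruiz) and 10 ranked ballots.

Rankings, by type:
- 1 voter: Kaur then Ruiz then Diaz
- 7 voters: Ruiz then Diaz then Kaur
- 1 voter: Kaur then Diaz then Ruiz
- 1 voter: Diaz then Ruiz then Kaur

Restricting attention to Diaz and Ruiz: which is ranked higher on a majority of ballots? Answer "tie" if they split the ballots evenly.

Ruiz

Ballots ranking Diaz above Ruiz: 1 + 1 = 2.
Ballots ranking Ruiz above Diaz: 10 − 2 = 8.
Ruiz wins the head-to-head 8–2.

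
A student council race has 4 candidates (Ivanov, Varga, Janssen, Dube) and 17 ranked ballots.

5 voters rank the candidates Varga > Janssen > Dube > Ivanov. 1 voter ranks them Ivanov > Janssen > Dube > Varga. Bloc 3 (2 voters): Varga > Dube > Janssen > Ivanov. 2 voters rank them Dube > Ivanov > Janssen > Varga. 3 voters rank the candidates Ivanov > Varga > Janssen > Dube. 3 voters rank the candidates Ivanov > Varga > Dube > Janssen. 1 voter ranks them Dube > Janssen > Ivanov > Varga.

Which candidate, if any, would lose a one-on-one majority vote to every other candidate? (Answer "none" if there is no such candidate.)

Pairwise majorities:
Ivanov–Varga: Ivanov 10–7.
Ivanov vs Janssen: Ivanov wins 9–8.
Ivanov vs Dube: Dube wins 10–7.
Varga–Janssen: Varga 13–4.
Varga vs Dube: Varga, 13–4.
Janssen vs Dube: Janssen is ranked higher on 5+1+3 = 9 ballots, Dube on 8. Janssen wins 9–8.
No candidate is winless: Ivanov beats Varga; Varga beats Janssen; Janssen beats Dube; Dube beats Ivanov. There is no Condorcet loser.

none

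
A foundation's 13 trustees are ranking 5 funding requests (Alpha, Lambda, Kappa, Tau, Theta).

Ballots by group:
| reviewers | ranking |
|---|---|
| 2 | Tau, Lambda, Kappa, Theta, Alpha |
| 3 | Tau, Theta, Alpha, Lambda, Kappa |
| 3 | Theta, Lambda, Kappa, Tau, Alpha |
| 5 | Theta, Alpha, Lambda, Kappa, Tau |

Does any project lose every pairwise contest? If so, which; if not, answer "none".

Head-to-head results (13 reviewers):
Alpha–Lambda: Alpha 8–5.
Alpha vs Kappa: Alpha is ranked higher on 3+5 = 8 ballots, Kappa on 5. Alpha wins 8–5.
Alpha vs Tau: Tau, 8–5.
Alpha–Theta: Theta 13–0.
Lambda vs Kappa: 13 to 0, Lambda.
Lambda–Tau: Lambda 8–5.
Lambda vs Theta: Theta, 11–2.
Kappa vs Tau: Kappa wins 8–5.
Kappa vs Theta: 2 to 11, Theta.
Tau vs Theta: Theta wins 8–5.
Every project wins at least one matchup (Alpha beats Lambda; Lambda beats Kappa; Kappa beats Tau; Tau beats Alpha; Theta beats Alpha), so there is no Condorcet loser.

none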